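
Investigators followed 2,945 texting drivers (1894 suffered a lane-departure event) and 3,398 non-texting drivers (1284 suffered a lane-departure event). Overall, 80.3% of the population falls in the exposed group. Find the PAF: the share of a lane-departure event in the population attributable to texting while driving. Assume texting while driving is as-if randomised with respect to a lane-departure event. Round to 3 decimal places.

p₁ = P(outcome | exposed) = 1894/2945 = 0.64312
p₀ = P(outcome | unexposed) = 1284/3398 = 0.37787
Overall risk P(Y=1) = π·p₁ + (1−π)·p₀ = 0.803×0.64312 + 0.197×0.37787 = 0.59087.
Under exogeneity, PAF = [P(Y=1) − p₀] / P(Y=1).
PAF = (0.59087 − 0.37787) / 0.59087 ≈ 0.3605

PAF ≈ 0.360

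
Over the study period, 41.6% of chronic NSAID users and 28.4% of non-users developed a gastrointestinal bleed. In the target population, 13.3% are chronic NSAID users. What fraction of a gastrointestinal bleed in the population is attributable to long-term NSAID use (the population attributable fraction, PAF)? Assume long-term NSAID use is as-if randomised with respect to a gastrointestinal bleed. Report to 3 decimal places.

PAF ≈ 0.058

p₁ = 0.416, p₀ = 0.284.
Overall risk P(Y=1) = π·p₁ + (1−π)·p₀ = 0.133×0.416 + 0.867×0.284 = 0.30156.
Under exogeneity, PAF = [P(Y=1) − p₀] / P(Y=1).
PAF = (0.30156 − 0.284) / 0.30156 ≈ 0.0582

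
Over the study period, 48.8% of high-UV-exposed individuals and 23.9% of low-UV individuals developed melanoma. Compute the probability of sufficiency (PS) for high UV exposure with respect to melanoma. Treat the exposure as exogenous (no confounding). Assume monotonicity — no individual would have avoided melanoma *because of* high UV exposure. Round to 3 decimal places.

PS ≈ 0.327

p₁ = 0.488, p₀ = 0.239.
Under exogeneity and monotonicity, PS = (p₁ − p₀) / (1 − p₀).
PS = (0.488 − 0.239) / (1 − 0.239) = 0.249 / 0.761 ≈ 0.3272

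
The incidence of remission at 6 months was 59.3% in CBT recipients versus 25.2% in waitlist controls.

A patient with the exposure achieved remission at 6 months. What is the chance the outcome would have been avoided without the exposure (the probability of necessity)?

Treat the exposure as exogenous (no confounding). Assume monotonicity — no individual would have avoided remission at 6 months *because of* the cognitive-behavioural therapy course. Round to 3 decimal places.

PN ≈ 0.575

p₁ = 0.593, p₀ = 0.252.
Under exogeneity and monotonicity, PN = (p₁ − p₀) / p₁.
PN = (0.593 − 0.252) / 0.593 = 0.341 / 0.593 ≈ 0.5750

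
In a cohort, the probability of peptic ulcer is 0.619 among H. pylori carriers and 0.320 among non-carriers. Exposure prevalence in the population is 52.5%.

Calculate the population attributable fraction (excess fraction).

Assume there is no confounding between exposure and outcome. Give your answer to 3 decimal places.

Let p₁ = 0.619, p₀ = 0.32.
Overall risk P(Y=1) = π·p₁ + (1−π)·p₀ = 0.525×0.619 + 0.475×0.32 = 0.47698.
Under exogeneity, PAF = [P(Y=1) − p₀] / P(Y=1).
PAF = (0.47698 − 0.32) / 0.47698 ≈ 0.3291

PAF ≈ 0.329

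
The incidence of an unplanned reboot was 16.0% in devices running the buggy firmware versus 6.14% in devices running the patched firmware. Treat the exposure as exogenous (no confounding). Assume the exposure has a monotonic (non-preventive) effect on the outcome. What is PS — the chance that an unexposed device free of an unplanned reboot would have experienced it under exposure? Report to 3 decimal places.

p₁ = 0.16, p₀ = 0.0614.
Under exogeneity and monotonicity, PS = (p₁ − p₀) / (1 − p₀).
PS = (0.16 − 0.0614) / (1 − 0.0614) = 0.0986 / 0.9386 ≈ 0.1051

PS ≈ 0.105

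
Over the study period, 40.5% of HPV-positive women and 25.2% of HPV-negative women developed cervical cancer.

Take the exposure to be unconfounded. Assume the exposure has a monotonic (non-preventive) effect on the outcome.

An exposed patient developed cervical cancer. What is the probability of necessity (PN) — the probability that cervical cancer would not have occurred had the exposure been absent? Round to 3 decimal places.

p₁ = 0.405, p₀ = 0.252.
Under exogeneity and monotonicity, PN = (p₁ − p₀) / p₁.
PN = (0.405 − 0.252) / 0.405 = 0.153 / 0.405 ≈ 0.3778

PN ≈ 0.378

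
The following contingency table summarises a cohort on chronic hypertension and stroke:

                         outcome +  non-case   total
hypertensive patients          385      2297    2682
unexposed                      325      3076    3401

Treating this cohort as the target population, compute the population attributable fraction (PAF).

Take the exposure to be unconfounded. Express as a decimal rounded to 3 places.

p₁ = P(outcome | exposed) = 385/2682 = 0.14355
p₀ = P(outcome | unexposed) = 325/3401 = 0.09556
Exposure prevalence π = 2682/6083 = 0.4409; overall risk P(Y=1) = 0.11672.
Under exogeneity, PAF = [P(Y=1) − p₀]/P(Y=1).
PAF = (0.11672 − 0.09556) / 0.11672 ≈ 0.1813

PAF ≈ 0.181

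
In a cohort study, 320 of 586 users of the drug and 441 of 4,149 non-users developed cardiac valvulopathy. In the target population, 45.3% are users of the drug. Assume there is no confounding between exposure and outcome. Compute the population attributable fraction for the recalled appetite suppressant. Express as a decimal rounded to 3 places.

PAF ≈ 0.652

p₁ = P(outcome | exposed) = 320/586 = 0.54608
p₀ = P(outcome | unexposed) = 441/4149 = 0.10629
Overall risk P(Y=1) = π·p₁ + (1−π)·p₀ = 0.453×0.54608 + 0.547×0.10629 = 0.30551.
Under exogeneity, PAF = [P(Y=1) − p₀] / P(Y=1).
PAF = (0.30551 − 0.10629) / 0.30551 ≈ 0.6521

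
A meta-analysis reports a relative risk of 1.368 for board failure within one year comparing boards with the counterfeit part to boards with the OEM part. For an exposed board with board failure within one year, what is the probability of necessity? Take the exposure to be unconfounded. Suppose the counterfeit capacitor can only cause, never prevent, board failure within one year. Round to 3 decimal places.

PN ≈ 0.269

Under exogeneity and monotonicity, PN = (RR − 1) / RR = 1 − 1/RR.
PN = (1.368 − 1) / 1.368 = 0.368 / 1.368 ≈ 0.2690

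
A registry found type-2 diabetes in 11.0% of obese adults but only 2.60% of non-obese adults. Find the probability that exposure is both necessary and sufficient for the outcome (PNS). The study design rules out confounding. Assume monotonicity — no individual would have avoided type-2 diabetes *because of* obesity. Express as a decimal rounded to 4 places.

p₁ = 0.11, p₀ = 0.026.
Under exogeneity and monotonicity, PNS = p₁ − p₀.
PNS = 0.11 − 0.026 = 0.084

PNS ≈ 0.0840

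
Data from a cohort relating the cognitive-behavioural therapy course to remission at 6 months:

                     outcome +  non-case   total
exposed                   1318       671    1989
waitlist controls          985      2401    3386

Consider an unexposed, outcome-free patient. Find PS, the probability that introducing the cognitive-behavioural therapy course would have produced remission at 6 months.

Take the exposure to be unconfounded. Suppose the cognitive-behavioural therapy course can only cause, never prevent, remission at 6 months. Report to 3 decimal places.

PS ≈ 0.524

p₁ = P(outcome | exposed) = 1318/1989 = 0.66264
p₀ = P(outcome | unexposed) = 985/3386 = 0.2909
Under exogeneity and monotonicity, PS = (p₁ − p₀)/(1 − p₀).
PS = (0.66264 − 0.2909) / 0.7091 ≈ 0.5242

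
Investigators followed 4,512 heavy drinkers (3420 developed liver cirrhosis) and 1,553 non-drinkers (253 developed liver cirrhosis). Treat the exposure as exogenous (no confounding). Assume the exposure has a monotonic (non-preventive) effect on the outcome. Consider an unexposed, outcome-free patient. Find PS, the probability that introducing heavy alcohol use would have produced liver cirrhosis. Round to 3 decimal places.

p₁ = P(outcome | exposed) = 3420/4512 = 0.75798
p₀ = P(outcome | unexposed) = 253/1553 = 0.16291
Under exogeneity and monotonicity, PS = (p₁ − p₀) / (1 − p₀).
PS = (0.75798 − 0.16291) / (1 − 0.16291) = 0.59507 / 0.83709 ≈ 0.7109

PS ≈ 0.711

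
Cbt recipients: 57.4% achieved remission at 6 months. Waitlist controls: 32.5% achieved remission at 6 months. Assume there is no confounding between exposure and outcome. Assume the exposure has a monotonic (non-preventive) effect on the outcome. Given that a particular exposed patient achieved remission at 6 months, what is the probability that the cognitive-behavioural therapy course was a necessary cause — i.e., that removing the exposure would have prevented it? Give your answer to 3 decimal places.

p₁ = 0.574, p₀ = 0.325.
Under exogeneity and monotonicity, PN = (p₁ − p₀) / p₁.
PN = (0.574 − 0.325) / 0.574 = 0.249 / 0.574 ≈ 0.4338

PN ≈ 0.434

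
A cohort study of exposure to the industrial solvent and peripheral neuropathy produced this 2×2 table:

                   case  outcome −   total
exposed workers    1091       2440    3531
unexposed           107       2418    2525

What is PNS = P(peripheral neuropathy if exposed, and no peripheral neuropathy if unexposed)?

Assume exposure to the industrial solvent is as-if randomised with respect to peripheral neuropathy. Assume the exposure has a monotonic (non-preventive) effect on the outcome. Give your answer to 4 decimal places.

p₁ = P(outcome | exposed) = 1091/3531 = 0.30898
p₀ = P(outcome | unexposed) = 107/2525 = 0.042376
Under exogeneity and monotonicity, PNS = p₁ − p₀.
PNS = 0.30898 − 0.042376 = 0.2666

PNS ≈ 0.2666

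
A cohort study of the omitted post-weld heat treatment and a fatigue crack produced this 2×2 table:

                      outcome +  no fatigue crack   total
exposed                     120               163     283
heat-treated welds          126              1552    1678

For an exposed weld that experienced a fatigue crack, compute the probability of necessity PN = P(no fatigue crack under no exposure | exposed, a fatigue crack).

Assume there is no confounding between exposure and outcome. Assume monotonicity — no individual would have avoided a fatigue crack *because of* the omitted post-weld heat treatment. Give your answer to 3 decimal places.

p₁ = P(outcome | exposed) = 120/283 = 0.42403
p₀ = P(outcome | unexposed) = 126/1678 = 0.075089
Under exogeneity and monotonicity, PN = (p₁ − p₀)/p₁.
PN = (0.42403 − 0.075089) / 0.42403 ≈ 0.8229

PN ≈ 0.823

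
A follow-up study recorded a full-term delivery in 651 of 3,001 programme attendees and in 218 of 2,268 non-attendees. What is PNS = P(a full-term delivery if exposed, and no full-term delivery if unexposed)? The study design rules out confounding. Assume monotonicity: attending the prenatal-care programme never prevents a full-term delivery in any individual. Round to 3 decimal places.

p₁ = P(outcome | exposed) = 651/3001 = 0.21693
p₀ = P(outcome | unexposed) = 218/2268 = 0.09612
Under exogeneity and monotonicity, PNS = p₁ − p₀.
PNS = 0.21693 − 0.09612 = 0.12081

PNS ≈ 0.121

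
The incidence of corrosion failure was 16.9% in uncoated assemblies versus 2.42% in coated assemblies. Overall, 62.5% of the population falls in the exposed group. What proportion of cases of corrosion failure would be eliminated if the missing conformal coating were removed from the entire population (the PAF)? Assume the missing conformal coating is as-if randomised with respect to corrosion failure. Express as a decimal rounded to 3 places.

p₁ = 0.169, p₀ = 0.0242.
Overall risk P(Y=1) = π·p₁ + (1−π)·p₀ = 0.625×0.169 + 0.375×0.0242 = 0.1147.
Under exogeneity, PAF = [P(Y=1) − p₀] / P(Y=1).
PAF = (0.1147 − 0.0242) / 0.1147 ≈ 0.7890

PAF ≈ 0.789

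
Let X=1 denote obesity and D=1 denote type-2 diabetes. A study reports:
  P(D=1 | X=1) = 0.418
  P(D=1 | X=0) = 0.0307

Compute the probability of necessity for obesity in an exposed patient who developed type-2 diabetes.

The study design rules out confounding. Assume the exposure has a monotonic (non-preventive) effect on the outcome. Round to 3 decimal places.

Let p₁ = 0.418, p₀ = 0.0307.
Under exogeneity and monotonicity, PN = (p₁ − p₀) / p₁.
PN = (0.418 − 0.0307) / 0.418 = 0.3873 / 0.418 ≈ 0.9266

PN ≈ 0.927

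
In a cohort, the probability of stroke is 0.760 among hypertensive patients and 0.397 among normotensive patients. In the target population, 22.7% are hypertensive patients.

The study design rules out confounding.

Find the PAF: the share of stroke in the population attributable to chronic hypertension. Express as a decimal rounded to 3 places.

PAF ≈ 0.172

Let p₁ = 0.76, p₀ = 0.397.
Overall risk P(Y=1) = π·p₁ + (1−π)·p₀ = 0.227×0.76 + 0.773×0.397 = 0.4794.
Under exogeneity, PAF = [P(Y=1) − p₀] / P(Y=1).
PAF = (0.4794 − 0.397) / 0.4794 ≈ 0.1719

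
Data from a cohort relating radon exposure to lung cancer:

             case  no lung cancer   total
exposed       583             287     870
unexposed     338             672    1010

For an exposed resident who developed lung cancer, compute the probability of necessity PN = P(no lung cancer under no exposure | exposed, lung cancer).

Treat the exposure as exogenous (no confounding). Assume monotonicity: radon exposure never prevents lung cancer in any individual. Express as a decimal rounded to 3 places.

p₁ = P(outcome | exposed) = 583/870 = 0.67011
p₀ = P(outcome | unexposed) = 338/1010 = 0.33465
Under exogeneity and monotonicity, PN = (p₁ − p₀)/p₁.
PN = (0.67011 − 0.33465) / 0.67011 ≈ 0.5006

PN ≈ 0.501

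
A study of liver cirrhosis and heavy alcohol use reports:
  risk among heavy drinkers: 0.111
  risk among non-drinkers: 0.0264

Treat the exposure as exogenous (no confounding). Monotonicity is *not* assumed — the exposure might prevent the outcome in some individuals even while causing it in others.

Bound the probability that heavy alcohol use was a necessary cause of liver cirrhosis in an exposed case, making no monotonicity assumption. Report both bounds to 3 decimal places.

Let p₁ = 0.111, p₀ = 0.0264.
Under exogeneity alone the bounds on PN are max{0,(p₁−p₀)/p₁} ≤ PN ≤ min{1,(1−p₀)/p₁}.
  lower = (p₁ − p₀)/p₁ = 0.0846 / 0.111 ≈ 0.7622
  upper = min{1, (1 − p₀)/p₁} = 0.9736 / 0.111 ≈ 8.7712 → capped at 1

0.762 ≤ PN ≤ 1.000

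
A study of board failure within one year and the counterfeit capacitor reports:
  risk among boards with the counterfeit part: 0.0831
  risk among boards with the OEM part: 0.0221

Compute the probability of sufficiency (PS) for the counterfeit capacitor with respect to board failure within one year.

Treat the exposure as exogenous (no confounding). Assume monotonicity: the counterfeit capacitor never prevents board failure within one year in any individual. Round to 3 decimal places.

Let p₁ = 0.0831, p₀ = 0.0221.
Under exogeneity and monotonicity, PS = (p₁ − p₀) / (1 − p₀).
PS = (0.0831 − 0.0221) / (1 − 0.0221) = 0.061 / 0.9779 ≈ 0.0624

PS ≈ 0.062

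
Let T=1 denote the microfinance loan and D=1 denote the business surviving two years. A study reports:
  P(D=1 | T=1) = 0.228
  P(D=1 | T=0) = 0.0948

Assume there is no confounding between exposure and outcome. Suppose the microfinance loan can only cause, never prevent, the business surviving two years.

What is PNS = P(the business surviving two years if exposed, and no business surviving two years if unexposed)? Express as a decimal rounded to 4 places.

PNS ≈ 0.1332

Let p₁ = 0.228, p₀ = 0.0948.
Under exogeneity and monotonicity, PNS = p₁ − p₀.
PNS = 0.228 − 0.0948 = 0.1332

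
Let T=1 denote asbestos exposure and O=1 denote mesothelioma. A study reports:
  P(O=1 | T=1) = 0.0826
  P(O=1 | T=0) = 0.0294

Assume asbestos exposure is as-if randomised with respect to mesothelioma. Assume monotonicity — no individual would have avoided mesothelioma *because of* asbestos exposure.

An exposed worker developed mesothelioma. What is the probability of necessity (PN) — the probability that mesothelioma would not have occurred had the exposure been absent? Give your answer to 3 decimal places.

Let p₁ = 0.0826, p₀ = 0.0294.
Under exogeneity and monotonicity, PN = (p₁ − p₀) / p₁.
PN = (0.0826 − 0.0294) / 0.0826 = 0.0532 / 0.0826 ≈ 0.6441

PN ≈ 0.644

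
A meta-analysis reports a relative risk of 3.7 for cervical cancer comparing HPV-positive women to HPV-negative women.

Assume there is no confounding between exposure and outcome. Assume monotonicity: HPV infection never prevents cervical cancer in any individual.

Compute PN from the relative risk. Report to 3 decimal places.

PN ≈ 0.730

Under exogeneity and monotonicity, PN = (RR − 1) / RR = 1 − 1/RR.
PN = (3.7 − 1) / 3.7 = 2.7 / 3.7 ≈ 0.7297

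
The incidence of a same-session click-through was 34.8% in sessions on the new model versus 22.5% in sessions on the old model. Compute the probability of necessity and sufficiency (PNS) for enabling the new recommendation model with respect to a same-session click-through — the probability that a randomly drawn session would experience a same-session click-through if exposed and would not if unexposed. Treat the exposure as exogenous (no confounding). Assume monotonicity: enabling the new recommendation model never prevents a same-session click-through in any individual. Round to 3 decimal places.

p₁ = 0.348, p₀ = 0.225.
Under exogeneity and monotonicity, PNS = p₁ − p₀.
PNS = 0.348 − 0.225 = 0.123

PNS ≈ 0.123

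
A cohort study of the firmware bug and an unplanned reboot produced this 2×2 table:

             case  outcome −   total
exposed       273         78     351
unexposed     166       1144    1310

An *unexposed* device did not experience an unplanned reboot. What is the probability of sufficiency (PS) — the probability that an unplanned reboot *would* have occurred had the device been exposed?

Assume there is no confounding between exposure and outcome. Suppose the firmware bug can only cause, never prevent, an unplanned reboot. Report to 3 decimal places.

PS ≈ 0.746

p₁ = P(outcome | exposed) = 273/351 = 0.77778
p₀ = P(outcome | unexposed) = 166/1310 = 0.12672
Under exogeneity and monotonicity, PS = (p₁ − p₀)/(1 − p₀).
PS = (0.77778 − 0.12672) / 0.87328 ≈ 0.7455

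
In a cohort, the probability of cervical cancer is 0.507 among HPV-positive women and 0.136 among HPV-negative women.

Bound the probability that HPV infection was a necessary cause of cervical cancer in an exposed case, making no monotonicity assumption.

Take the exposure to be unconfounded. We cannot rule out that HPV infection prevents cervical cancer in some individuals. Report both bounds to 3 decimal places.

0.732 ≤ PN ≤ 1.000

Let p₁ = 0.507, p₀ = 0.136.
Under exogeneity alone the bounds on PN are max{0,(p₁−p₀)/p₁} ≤ PN ≤ min{1,(1−p₀)/p₁}.
  lower = (p₁ − p₀)/p₁ = 0.371 / 0.507 ≈ 0.7318
  upper = min{1, (1 − p₀)/p₁} = 0.864 / 0.507 ≈ 1.7041 → capped at 1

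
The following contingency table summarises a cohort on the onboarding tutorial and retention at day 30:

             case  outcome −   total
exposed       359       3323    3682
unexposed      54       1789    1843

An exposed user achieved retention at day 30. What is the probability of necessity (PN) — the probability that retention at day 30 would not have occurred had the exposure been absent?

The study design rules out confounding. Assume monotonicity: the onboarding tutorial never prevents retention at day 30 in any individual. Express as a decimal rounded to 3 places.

p₁ = P(outcome | exposed) = 359/3682 = 0.097501
p₀ = P(outcome | unexposed) = 54/1843 = 0.0293
Under exogeneity and monotonicity, PN = (p₁ − p₀) / p₁.
PN = (0.097501 − 0.0293) / 0.097501 = 0.068201 / 0.097501 ≈ 0.6995

PN ≈ 0.699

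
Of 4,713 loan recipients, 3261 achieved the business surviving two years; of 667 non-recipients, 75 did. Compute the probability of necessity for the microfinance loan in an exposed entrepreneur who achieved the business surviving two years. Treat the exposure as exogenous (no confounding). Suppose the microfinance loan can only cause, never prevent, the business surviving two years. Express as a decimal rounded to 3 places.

PN ≈ 0.837

p₁ = P(outcome | exposed) = 3261/4713 = 0.69192
p₀ = P(outcome | unexposed) = 75/667 = 0.11244
Under exogeneity and monotonicity, PN = (p₁ − p₀) / p₁.
PN = (0.69192 − 0.11244) / 0.69192 = 0.57947 / 0.69192 ≈ 0.8375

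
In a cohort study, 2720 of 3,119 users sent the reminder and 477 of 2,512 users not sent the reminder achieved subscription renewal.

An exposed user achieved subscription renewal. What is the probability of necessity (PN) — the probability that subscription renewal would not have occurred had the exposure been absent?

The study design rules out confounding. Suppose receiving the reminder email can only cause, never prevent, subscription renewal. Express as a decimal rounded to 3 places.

PN ≈ 0.782

p₁ = P(outcome | exposed) = 2720/3119 = 0.87207
p₀ = P(outcome | unexposed) = 477/2512 = 0.18989
Under exogeneity and monotonicity, PN = (p₁ − p₀) / p₁.
PN = (0.87207 − 0.18989) / 0.87207 = 0.68219 / 0.87207 ≈ 0.7823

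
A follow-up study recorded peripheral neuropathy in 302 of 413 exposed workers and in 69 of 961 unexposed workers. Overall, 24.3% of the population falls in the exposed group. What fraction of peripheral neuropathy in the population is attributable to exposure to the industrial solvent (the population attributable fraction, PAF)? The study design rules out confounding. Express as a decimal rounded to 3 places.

PAF ≈ 0.691

p₁ = P(outcome | exposed) = 302/413 = 0.73123
p₀ = P(outcome | unexposed) = 69/961 = 0.0718
Overall risk P(Y=1) = π·p₁ + (1−π)·p₀ = 0.243×0.73123 + 0.757×0.0718 = 0.23204.
Under exogeneity, PAF = [P(Y=1) − p₀] / P(Y=1).
PAF = (0.23204 − 0.0718) / 0.23204 ≈ 0.6906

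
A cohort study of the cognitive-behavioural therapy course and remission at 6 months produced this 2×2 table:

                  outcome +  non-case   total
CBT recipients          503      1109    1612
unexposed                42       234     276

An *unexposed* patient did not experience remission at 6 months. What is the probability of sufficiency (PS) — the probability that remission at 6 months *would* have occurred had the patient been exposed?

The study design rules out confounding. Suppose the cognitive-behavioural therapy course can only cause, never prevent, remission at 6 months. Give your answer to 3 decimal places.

p₁ = P(outcome | exposed) = 503/1612 = 0.31203
p₀ = P(outcome | unexposed) = 42/276 = 0.15217
Under exogeneity and monotonicity, PS = (p₁ − p₀)/(1 − p₀).
PS = (0.31203 − 0.15217) / 0.84783 ≈ 0.1886

PS ≈ 0.189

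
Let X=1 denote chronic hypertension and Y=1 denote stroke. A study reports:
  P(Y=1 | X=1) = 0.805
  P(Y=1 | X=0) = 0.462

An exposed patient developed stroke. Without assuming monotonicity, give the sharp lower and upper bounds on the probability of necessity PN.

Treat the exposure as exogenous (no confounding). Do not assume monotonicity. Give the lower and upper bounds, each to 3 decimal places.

Let p₁ = 0.805, p₀ = 0.462.
Under exogeneity alone the bounds on PN are max{0,(p₁−p₀)/p₁} ≤ PN ≤ min{1,(1−p₀)/p₁}.
  lower = (p₁ − p₀)/p₁ = 0.343 / 0.805 ≈ 0.4261
  upper = min{1, (1 − p₀)/p₁} = 0.538 / 0.805 ≈ 0.6683

0.426 ≤ PN ≤ 0.668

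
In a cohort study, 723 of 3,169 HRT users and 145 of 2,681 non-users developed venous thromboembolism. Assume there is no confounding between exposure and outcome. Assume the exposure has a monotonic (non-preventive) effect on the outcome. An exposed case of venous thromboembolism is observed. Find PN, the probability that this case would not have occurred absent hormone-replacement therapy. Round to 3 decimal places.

p₁ = P(outcome | exposed) = 723/3169 = 0.22815
p₀ = P(outcome | unexposed) = 145/2681 = 0.054084
Under exogeneity and monotonicity, PN = (p₁ − p₀) / p₁.
PN = (0.22815 − 0.054084) / 0.22815 = 0.17406 / 0.22815 ≈ 0.7629

PN ≈ 0.763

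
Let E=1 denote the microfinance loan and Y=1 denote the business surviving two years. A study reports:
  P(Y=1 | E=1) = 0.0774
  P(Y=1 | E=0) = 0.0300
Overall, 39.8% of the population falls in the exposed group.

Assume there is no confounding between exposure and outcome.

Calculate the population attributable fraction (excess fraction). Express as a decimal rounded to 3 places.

PAF ≈ 0.386

Let p₁ = 0.0774, p₀ = 0.03.
Overall risk P(Y=1) = π·p₁ + (1−π)·p₀ = 0.398×0.0774 + 0.602×0.03 = 0.048865.
Under exogeneity, PAF = [P(Y=1) − p₀] / P(Y=1).
PAF = (0.048865 − 0.03) / 0.048865 ≈ 0.3861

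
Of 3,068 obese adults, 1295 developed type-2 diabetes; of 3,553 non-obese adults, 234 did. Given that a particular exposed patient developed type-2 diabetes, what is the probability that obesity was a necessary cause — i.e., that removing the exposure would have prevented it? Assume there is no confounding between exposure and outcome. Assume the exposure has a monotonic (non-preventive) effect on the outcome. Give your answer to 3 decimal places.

PN ≈ 0.844

p₁ = P(outcome | exposed) = 1295/3068 = 0.4221
p₀ = P(outcome | unexposed) = 234/3553 = 0.06586
Under exogeneity and monotonicity, PN = (p₁ − p₀) / p₁.
PN = (0.4221 − 0.06586) / 0.4221 = 0.35624 / 0.4221 ≈ 0.8440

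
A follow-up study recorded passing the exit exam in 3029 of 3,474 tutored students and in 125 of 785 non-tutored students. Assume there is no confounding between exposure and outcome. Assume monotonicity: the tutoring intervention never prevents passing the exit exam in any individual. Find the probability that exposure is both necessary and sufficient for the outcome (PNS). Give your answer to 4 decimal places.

PNS ≈ 0.7127

p₁ = P(outcome | exposed) = 3029/3474 = 0.87191
p₀ = P(outcome | unexposed) = 125/785 = 0.15924
Under exogeneity and monotonicity, PNS = p₁ − p₀.
PNS = 0.87191 − 0.15924 = 0.71267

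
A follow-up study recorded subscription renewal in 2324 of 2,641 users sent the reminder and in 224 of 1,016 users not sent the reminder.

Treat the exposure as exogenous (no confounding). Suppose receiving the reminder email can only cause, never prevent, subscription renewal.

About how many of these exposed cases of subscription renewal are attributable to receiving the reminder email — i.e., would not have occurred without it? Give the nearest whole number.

p₁ = P(outcome | exposed) = 2324/2641 = 0.87997
p₀ = P(outcome | unexposed) = 224/1016 = 0.22047
PN = (p₁ − p₀)/p₁ = (0.87997 − 0.22047) / 0.87997 ≈ 0.74945.
Attributable cases ≈ PN × (exposed cases) = 0.74945 × 2324 ≈ 1741.73.

about 1742 cases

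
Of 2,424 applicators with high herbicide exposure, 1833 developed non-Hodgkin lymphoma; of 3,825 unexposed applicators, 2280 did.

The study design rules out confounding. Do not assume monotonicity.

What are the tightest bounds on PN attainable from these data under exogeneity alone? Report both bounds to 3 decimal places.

p₁ = P(outcome | exposed) = 1833/2424 = 0.75619
p₀ = P(outcome | unexposed) = 2280/3825 = 0.59608
Under exogeneity alone the bounds on PN are max{0,(p₁−p₀)/p₁} ≤ PN ≤ min{1,(1−p₀)/p₁}.
  lower = (p₁ − p₀)/p₁ = 0.16011 / 0.75619 ≈ 0.2117
  upper = min{1, (1 − p₀)/p₁} = 0.40392 / 0.75619 ≈ 0.5342

0.212 ≤ PN ≤ 0.534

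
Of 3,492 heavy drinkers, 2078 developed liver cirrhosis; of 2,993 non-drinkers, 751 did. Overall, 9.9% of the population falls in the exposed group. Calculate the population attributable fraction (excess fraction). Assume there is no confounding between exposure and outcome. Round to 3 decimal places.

p₁ = P(outcome | exposed) = 2078/3492 = 0.59507
p₀ = P(outcome | unexposed) = 751/2993 = 0.25092
Overall risk P(Y=1) = π·p₁ + (1−π)·p₀ = 0.099×0.59507 + 0.901×0.25092 = 0.28499.
Under exogeneity, PAF = [P(Y=1) − p₀] / P(Y=1).
PAF = (0.28499 − 0.25092) / 0.28499 ≈ 0.1196

PAF ≈ 0.120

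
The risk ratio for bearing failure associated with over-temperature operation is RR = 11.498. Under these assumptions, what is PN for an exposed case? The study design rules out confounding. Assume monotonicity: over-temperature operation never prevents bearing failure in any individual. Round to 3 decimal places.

Under exogeneity and monotonicity, PN = (RR − 1) / RR = 1 − 1/RR.
PN = (11.498 − 1) / 11.498 = 10.5 / 11.498 ≈ 0.9130

PN ≈ 0.913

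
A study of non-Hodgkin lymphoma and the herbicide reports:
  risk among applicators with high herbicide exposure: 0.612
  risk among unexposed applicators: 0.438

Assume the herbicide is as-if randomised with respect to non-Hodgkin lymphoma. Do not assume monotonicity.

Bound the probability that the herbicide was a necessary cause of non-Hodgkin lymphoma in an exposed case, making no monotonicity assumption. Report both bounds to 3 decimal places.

0.284 ≤ PN ≤ 0.918

Let p₁ = 0.612, p₀ = 0.438.
Under exogeneity alone the bounds on PN are max{0,(p₁−p₀)/p₁} ≤ PN ≤ min{1,(1−p₀)/p₁}.
  lower = (p₁ − p₀)/p₁ = 0.174 / 0.612 ≈ 0.2843
  upper = min{1, (1 − p₀)/p₁} = 0.562 / 0.612 ≈ 0.9183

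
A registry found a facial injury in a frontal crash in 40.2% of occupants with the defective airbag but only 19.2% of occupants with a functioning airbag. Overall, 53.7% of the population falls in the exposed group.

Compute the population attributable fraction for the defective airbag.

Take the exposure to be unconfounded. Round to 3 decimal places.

p₁ = 0.402, p₀ = 0.192.
Overall risk P(Y=1) = π·p₁ + (1−π)·p₀ = 0.537×0.402 + 0.463×0.192 = 0.30477.
Under exogeneity, PAF = [P(Y=1) − p₀] / P(Y=1).
PAF = (0.30477 − 0.192) / 0.30477 ≈ 0.3700

PAF ≈ 0.370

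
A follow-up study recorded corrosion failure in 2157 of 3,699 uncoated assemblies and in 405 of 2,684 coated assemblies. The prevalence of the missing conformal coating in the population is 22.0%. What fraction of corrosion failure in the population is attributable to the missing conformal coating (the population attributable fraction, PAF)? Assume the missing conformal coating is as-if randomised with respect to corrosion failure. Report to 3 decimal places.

p₁ = P(outcome | exposed) = 2157/3699 = 0.58313
p₀ = P(outcome | unexposed) = 405/2684 = 0.15089
Overall risk P(Y=1) = π·p₁ + (1−π)·p₀ = 0.22×0.58313 + 0.78×0.15089 = 0.24599.
Under exogeneity, PAF = [P(Y=1) − p₀] / P(Y=1).
PAF = (0.24599 − 0.15089) / 0.24599 ≈ 0.3866

PAF ≈ 0.387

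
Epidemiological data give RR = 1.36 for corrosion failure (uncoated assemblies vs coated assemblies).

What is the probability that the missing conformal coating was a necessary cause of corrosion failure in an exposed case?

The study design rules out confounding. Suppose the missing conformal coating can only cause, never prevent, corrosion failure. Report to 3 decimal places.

PN ≈ 0.265

Under exogeneity and monotonicity, PN = (RR − 1) / RR = 1 − 1/RR.
PN = (1.36 − 1) / 1.36 = 0.36 / 1.36 ≈ 0.2647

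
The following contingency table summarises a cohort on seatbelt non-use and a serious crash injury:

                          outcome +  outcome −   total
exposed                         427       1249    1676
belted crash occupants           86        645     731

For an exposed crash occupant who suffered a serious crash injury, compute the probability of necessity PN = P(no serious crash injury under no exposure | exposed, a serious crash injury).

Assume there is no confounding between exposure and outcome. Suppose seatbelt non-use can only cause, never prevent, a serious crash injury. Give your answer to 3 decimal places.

PN ≈ 0.538

p₁ = P(outcome | exposed) = 427/1676 = 0.25477
p₀ = P(outcome | unexposed) = 86/731 = 0.11765
Under exogeneity and monotonicity, PN = (p₁ − p₀) / p₁.
PN = (0.25477 − 0.11765) / 0.25477 = 0.13713 / 0.25477 ≈ 0.5382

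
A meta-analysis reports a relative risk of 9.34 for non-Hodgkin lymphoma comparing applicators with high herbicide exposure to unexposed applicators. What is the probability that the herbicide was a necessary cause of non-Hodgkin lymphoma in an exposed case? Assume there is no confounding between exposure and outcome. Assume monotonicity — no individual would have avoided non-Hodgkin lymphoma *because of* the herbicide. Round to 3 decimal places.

PN ≈ 0.893

Under exogeneity and monotonicity, PN = (RR − 1) / RR = 1 − 1/RR.
PN = (9.34 − 1) / 9.34 = 8.34 / 9.34 ≈ 0.8929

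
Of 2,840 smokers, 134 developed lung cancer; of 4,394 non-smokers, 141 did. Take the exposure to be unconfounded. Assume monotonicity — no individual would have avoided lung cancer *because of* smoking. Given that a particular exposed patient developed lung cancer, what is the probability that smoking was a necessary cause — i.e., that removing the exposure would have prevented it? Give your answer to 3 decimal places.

PN ≈ 0.320

p₁ = P(outcome | exposed) = 134/2840 = 0.047183
p₀ = P(outcome | unexposed) = 141/4394 = 0.032089
Under exogeneity and monotonicity, PN = (p₁ − p₀) / p₁.
PN = (0.047183 − 0.032089) / 0.047183 = 0.015094 / 0.047183 ≈ 0.3199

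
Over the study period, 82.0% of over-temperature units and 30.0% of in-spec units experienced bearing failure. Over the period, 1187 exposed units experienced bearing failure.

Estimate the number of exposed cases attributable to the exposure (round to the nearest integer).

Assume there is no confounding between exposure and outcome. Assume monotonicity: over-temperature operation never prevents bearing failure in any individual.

about 753 cases

p₁ = 0.82, p₀ = 0.3.
PN = (p₁ − p₀)/p₁ = (0.82 − 0.3) / 0.82 ≈ 0.63415.
Attributable cases ≈ PN × (exposed cases) = 0.63415 × 1187 ≈ 752.73.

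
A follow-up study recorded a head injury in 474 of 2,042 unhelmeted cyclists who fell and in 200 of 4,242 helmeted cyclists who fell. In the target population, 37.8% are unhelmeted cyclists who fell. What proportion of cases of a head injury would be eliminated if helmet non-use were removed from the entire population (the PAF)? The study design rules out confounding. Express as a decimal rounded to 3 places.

PAF ≈ 0.597

p₁ = P(outcome | exposed) = 474/2042 = 0.23213
p₀ = P(outcome | unexposed) = 200/4242 = 0.047148
Overall risk P(Y=1) = π·p₁ + (1−π)·p₀ = 0.378×0.23213 + 0.622×0.047148 = 0.11707.
Under exogeneity, PAF = [P(Y=1) − p₀] / P(Y=1).
PAF = (0.11707 − 0.047148) / 0.11707 ≈ 0.5973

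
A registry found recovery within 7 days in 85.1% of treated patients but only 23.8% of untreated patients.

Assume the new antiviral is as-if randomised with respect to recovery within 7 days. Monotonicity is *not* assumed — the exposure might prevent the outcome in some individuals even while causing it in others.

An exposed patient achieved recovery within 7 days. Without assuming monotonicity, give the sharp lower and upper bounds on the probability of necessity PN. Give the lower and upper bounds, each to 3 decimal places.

0.720 ≤ PN ≤ 0.895

p₁ = 0.851, p₀ = 0.238.
Under exogeneity alone the bounds on PN are max{0,(p₁−p₀)/p₁} ≤ PN ≤ min{1,(1−p₀)/p₁}.
  lower = (p₁ − p₀)/p₁ = 0.613 / 0.851 ≈ 0.7203
  upper = min{1, (1 − p₀)/p₁} = 0.762 / 0.851 ≈ 0.8954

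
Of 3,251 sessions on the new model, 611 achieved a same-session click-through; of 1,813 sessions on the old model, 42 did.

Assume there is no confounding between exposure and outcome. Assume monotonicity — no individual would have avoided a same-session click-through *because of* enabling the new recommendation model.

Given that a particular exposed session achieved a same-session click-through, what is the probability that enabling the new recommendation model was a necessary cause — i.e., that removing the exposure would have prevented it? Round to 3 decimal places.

PN ≈ 0.877

p₁ = P(outcome | exposed) = 611/3251 = 0.18794
p₀ = P(outcome | unexposed) = 42/1813 = 0.023166
Under exogeneity and monotonicity, PN = (p₁ − p₀) / p₁.
PN = (0.18794 − 0.023166) / 0.18794 = 0.16478 / 0.18794 ≈ 0.8767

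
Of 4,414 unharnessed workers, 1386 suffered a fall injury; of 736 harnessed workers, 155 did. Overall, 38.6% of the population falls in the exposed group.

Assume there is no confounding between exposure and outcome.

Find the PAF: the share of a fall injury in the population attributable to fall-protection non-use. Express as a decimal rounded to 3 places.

p₁ = P(outcome | exposed) = 1386/4414 = 0.314
p₀ = P(outcome | unexposed) = 155/736 = 0.2106
Overall risk P(Y=1) = π·p₁ + (1−π)·p₀ = 0.386×0.314 + 0.614×0.2106 = 0.25051.
Under exogeneity, PAF = [P(Y=1) − p₀] / P(Y=1).
PAF = (0.25051 − 0.2106) / 0.25051 ≈ 0.1593

PAF ≈ 0.159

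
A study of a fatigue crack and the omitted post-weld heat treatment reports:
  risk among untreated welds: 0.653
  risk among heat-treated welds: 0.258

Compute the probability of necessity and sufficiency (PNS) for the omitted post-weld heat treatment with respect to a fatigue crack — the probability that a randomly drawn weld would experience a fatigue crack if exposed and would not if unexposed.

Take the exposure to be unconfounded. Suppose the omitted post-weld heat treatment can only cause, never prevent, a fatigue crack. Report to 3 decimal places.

PNS ≈ 0.395

Let p₁ = 0.653, p₀ = 0.258.
Under exogeneity and monotonicity, PNS = p₁ − p₀.
PNS = 0.653 − 0.258 = 0.395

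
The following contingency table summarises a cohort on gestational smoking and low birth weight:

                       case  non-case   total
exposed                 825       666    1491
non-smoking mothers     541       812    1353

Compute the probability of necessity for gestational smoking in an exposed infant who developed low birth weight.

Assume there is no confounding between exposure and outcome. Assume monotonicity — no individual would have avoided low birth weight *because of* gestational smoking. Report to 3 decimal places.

p₁ = P(outcome | exposed) = 825/1491 = 0.55332
p₀ = P(outcome | unexposed) = 541/1353 = 0.39985
Under exogeneity and monotonicity, PN = (p₁ − p₀) / p₁.
PN = (0.55332 − 0.39985) / 0.55332 = 0.15347 / 0.55332 ≈ 0.2774

PN ≈ 0.277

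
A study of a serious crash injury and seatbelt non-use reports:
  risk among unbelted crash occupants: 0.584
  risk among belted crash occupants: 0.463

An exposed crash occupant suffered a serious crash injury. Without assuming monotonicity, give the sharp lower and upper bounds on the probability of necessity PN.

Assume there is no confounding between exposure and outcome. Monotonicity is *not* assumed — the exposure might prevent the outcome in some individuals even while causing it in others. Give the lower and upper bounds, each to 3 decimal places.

Let p₁ = 0.584, p₀ = 0.463.
Under exogeneity alone the bounds on PN are max{0,(p₁−p₀)/p₁} ≤ PN ≤ min{1,(1−p₀)/p₁}.
  lower = (p₁ − p₀)/p₁ = 0.121 / 0.584 ≈ 0.2072
  upper = min{1, (1 − p₀)/p₁} = 0.537 / 0.584 ≈ 0.9195

0.207 ≤ PN ≤ 0.920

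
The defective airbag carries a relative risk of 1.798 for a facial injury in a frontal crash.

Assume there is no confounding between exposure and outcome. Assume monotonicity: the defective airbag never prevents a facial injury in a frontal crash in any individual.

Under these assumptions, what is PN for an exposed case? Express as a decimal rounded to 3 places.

PN ≈ 0.444

Under exogeneity and monotonicity, PN = (RR − 1) / RR = 1 − 1/RR.
PN = (1.798 − 1) / 1.798 = 0.798 / 1.798 ≈ 0.4438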